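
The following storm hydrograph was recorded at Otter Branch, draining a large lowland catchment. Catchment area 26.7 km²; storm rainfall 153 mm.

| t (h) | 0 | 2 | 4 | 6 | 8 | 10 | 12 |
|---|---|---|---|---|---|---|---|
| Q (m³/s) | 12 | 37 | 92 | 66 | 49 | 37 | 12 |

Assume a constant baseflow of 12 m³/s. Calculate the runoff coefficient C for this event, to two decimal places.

C ≈ 0.39

ΣQ_DR = 221.0 m³/s; V = ΣQ_DR·Δt = 1.591 × 10^6 m³.
Runoff depth d = V / A = 59.60 mm.
C = d / P = 59.60 / 153 = 0.39.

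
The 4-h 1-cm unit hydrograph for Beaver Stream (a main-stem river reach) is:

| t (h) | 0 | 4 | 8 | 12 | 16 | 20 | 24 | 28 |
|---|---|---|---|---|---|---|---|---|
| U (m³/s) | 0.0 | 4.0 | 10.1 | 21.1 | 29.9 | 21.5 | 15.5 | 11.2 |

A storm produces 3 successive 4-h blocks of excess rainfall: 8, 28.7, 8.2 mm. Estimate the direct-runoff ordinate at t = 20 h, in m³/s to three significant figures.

By discrete convolution, Q_j = Σ (P_i / 10 mm) · U_{j−i}.
At t = 20 h (j=5): Q = (8/10)·21.5 + (28.7/10)·29.9 + (8.2/10)·21.1 = 120 m³/s.

Q ≈ 120 m³/s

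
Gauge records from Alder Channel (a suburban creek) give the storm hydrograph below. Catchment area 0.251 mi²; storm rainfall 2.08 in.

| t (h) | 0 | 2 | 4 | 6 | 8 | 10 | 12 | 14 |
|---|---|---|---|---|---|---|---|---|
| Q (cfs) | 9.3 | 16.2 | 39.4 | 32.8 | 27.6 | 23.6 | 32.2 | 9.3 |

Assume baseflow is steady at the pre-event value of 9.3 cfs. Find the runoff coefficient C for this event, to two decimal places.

ΣQ_DR = 116.0 cfs; V = ΣQ_DR·Δt = 8.352 × 10^5 ft³.
Runoff depth d = V / A = 1.432 in.
C = d / P = 1.432 / 2.08 = 0.69.

C ≈ 0.69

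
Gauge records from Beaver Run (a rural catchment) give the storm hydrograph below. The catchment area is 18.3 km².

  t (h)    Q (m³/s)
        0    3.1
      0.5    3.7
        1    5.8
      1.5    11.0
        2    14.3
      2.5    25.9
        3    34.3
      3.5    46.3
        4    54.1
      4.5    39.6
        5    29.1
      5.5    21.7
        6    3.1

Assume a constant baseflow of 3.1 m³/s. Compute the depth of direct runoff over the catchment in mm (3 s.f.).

d ≈ 24.8 mm

Direct runoff: 0.0, 0.6, 2.7, 7.9, 11.2, 22.8, 31.2, 43.2, 51.0, 36.5, 26.0, 18.6, 0.0 m³/s; ΣQ_DR = 251.7 m³/s.
V = ΣQ_DR · Δt = 251.7 × 1800 s = 4.531 × 10^5 m³.
Over A = 18.3 km², depth = V / A = 24.8 mm.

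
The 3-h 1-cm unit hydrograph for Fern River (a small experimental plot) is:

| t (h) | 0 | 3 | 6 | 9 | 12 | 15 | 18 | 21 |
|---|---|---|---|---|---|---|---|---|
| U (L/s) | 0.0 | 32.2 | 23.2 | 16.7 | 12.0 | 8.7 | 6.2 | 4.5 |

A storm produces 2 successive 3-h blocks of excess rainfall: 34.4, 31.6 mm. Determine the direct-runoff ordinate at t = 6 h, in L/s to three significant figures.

Q ≈ 182 L/s

By discrete convolution, Q_j = Σ (P_i / 10 mm) · U_{j−i}.
At t = 6 h (j=2): Q = (34.4/10)·23.2 + (31.6/10)·32.2 = 182 L/s.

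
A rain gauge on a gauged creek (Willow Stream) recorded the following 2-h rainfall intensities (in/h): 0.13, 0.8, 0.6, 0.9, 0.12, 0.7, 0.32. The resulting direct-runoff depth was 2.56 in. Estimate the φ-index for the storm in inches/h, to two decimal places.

φ ≈ 0.43 in/h

Only the 4 blocks with intensity above φ contribute runoff: 0.8, 0.6, 0.9, 0.7 in/h.
Σ(I−φ)·Δt = d  ⇒  (0.8+0.6+0.9+0.7 − 4φ)·2 = 2.56
φ = (3.000 − 2.56/2) / 4 = 0.43 in/h.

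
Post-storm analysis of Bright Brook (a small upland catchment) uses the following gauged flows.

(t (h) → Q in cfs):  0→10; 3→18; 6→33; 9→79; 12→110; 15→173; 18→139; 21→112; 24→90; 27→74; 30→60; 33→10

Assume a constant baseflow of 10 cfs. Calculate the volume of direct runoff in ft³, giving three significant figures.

V ≈ 8.51 × 10^6 ft³

Direct-runoff ordinates (Q − Q_b): 0.0, 8.0, 23.0, 69.0, 100.0, 163.0, 129.0, 102.0, 80.0, 64.0, 50.0, 0.0 cfs.
ΣQ_DR = 788.0 cfs.
With Δt = 3 h = 10800 s, V = ΣQ_DR · Δt = 788.0 × 10800 = 8.51 × 10^6 ft³.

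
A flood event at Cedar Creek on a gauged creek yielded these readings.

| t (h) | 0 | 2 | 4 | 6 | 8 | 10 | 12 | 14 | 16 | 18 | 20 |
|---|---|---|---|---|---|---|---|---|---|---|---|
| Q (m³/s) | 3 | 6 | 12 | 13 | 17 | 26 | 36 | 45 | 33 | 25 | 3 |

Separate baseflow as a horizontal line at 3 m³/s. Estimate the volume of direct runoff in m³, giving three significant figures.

V ≈ 1.34 × 10^6 m³

Direct-runoff ordinates (Q − Q_b): 0.0, 3.0, 9.0, 10.0, 14.0, 23.0, 33.0, 42.0, 30.0, 22.0, 0.0 m³/s.
ΣQ_DR = 186.0 m³/s.
With Δt = 2 h = 7200 s, V = ΣQ_DR · Δt = 186.0 × 7200 = 1.34 × 10^6 m³.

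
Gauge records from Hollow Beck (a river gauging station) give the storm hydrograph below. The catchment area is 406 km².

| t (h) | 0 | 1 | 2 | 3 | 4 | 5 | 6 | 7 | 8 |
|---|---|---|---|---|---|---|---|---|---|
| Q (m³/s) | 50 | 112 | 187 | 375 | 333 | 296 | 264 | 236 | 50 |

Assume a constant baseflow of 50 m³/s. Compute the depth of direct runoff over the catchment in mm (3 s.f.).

d ≈ 12.9 mm

Direct runoff: 0.0, 62.0, 137.0, 325.0, 283.0, 246.0, 214.0, 186.0, 0.0 m³/s; ΣQ_DR = 1453 m³/s.
V = ΣQ_DR · Δt = 1453 × 3600 s = 5.231 × 10^6 m³.
Over A = 406 km², depth = V / A = 12.9 mm.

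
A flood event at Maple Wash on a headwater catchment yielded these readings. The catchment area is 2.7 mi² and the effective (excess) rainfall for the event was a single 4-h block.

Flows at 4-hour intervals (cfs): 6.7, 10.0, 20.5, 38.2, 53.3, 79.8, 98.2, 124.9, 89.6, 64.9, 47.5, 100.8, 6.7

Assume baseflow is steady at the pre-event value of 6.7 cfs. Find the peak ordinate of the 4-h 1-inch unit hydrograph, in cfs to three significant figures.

Direct runoff: 0.0, 3.3, 13.8, 31.5, 46.6, 73.1, 91.5, 118.2, 82.9, 58.2, 40.8, 94.1, 0.0 cfs; ΣQ_DR = 654.0 cfs, peak = 118.2 cfs.
Runoff depth d = ΣQ_DR·Δt / A = 654.0 × 14400 / (2.7 mi²) = 1.501 in.
The 1-inch UH is the DRH scaled by (1 in)/d, so U_p = 118.2 × 1/1.501 = 78.7 cfs.

U_p ≈ 78.7 cfs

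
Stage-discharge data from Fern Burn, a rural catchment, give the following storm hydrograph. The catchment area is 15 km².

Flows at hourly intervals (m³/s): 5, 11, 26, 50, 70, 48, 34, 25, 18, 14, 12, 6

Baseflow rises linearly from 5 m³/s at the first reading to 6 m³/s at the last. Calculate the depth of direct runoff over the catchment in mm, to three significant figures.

d ≈ 60.7 mm

Direct runoff: 0.00, 5.91, 20.82, 44.73, 64.64, 42.55, 28.45, 19.36, 12.27, 8.18, 6.09, 0.00 m³/s; ΣQ_DR = 253.0 m³/s.
V = ΣQ_DR · Δt = 253.0 × 3600 s = 9.108 × 10^5 m³.
Over A = 15 km², depth = V / A = 60.7 mm.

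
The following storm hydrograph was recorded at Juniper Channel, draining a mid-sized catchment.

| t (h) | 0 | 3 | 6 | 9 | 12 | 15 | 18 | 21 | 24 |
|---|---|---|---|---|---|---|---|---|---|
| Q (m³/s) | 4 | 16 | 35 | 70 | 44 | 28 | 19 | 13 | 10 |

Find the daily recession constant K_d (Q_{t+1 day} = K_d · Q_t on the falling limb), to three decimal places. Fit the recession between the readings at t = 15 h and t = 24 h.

Between t = 15 h and t = 24 h the flow falls from 28 to 10 m³/s over 3×3 h = 9 h.
Per-interval ratio K = (10/28)^(1/3) = 0.7095; K_d = K^(24/3) = 0.064.

K_d ≈ 0.064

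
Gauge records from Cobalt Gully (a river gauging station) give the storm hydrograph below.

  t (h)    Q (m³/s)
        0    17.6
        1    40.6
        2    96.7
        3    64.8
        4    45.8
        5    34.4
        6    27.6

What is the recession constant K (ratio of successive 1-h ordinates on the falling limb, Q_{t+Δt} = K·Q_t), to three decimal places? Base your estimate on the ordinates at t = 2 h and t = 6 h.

K ≈ 0.731

Using the recession-limb readings at t = 2 h and t = 6 h: Q falls from 96.7 to 27.6 m³/s over 4 intervals.
K = (Q₂/Q₁)^(1/4) = (27.6/96.7)^(1/4) = 0.731.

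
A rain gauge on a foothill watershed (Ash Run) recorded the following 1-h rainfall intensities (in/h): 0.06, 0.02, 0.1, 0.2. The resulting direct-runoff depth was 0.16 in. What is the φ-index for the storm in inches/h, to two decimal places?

Only the 2 blocks with intensity above φ contribute runoff: 0.1, 0.2 in/h.
Σ(I−φ)·Δt = d  ⇒  (0.1+0.2 − 2φ)·1 = 0.16
φ = (0.3000 − 0.16/1) / 2 = 0.07 in/h.

φ ≈ 0.07 in/h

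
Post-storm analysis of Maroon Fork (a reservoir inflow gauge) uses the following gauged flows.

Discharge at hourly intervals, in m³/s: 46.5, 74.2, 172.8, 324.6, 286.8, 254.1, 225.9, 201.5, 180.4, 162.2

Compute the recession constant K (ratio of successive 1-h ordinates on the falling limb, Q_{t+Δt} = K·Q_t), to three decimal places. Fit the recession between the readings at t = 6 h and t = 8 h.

K ≈ 0.894

Using the recession-limb readings at t = 6 h and t = 8 h: Q falls from 225.9 to 180.4 m³/s over 2 intervals.
K = (Q₂/Q₁)^(1/2) = (180.4/225.9)^(1/2) = 0.894.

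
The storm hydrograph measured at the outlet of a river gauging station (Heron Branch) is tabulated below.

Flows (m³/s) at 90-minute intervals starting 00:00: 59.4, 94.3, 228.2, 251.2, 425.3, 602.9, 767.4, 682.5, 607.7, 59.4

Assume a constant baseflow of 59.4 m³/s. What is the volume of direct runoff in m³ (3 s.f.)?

Direct-runoff ordinates (Q − Q_b): 0.0, 34.9, 168.8, 191.8, 365.9, 543.5, 708.0, 623.1, 548.3, 0.0 m³/s.
ΣQ_DR = 3184 m³/s.
With Δt = 1.5 h = 5400 s, V = ΣQ_DR · Δt = 3184 × 5400 = 1.72 × 10^7 m³.

V ≈ 1.72 × 10^7 m³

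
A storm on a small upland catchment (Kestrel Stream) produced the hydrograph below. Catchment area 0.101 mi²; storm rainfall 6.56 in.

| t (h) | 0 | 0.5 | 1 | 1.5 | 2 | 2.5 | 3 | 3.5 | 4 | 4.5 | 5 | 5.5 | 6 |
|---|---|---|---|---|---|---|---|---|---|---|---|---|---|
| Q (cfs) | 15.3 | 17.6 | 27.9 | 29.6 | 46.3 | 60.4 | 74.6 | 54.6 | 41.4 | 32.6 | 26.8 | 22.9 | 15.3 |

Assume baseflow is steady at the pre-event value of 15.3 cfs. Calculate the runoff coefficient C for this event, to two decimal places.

ΣQ_DR = 266.4 cfs; V = ΣQ_DR·Δt = 4.795 × 10^5 ft³.
Runoff depth d = V / A = 2.044 in.
C = d / P = 2.044 / 6.56 = 0.31.

C ≈ 0.31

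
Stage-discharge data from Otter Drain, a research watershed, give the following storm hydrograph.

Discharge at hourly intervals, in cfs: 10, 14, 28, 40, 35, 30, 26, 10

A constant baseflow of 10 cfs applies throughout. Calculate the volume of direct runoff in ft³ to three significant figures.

Direct-runoff ordinates (Q − Q_b): 0.0, 4.0, 18.0, 30.0, 25.0, 20.0, 16.0, 0.0 cfs.
ΣQ_DR = 113.0 cfs.
With Δt = 1 h = 3600 s, V = ΣQ_DR · Δt = 113.0 × 3600 = 4.07 × 10^5 ft³.

V ≈ 4.07 × 10^5 ft³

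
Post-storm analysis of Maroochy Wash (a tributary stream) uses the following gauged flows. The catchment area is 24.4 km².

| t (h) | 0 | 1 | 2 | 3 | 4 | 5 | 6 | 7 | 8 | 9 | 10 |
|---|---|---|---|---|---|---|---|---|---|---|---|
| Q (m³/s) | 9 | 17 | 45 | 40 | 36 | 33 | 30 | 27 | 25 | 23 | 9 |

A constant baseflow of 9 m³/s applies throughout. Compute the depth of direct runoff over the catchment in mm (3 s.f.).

Direct runoff: 0.0, 8.0, 36.0, 31.0, 27.0, 24.0, 21.0, 18.0, 16.0, 14.0, 0.0 m³/s; ΣQ_DR = 195.0 m³/s.
V = ΣQ_DR · Δt = 195.0 × 3600 s = 7.020 × 10^5 m³.
Over A = 24.4 km², depth = V / A = 28.8 mm.

d ≈ 28.8 mm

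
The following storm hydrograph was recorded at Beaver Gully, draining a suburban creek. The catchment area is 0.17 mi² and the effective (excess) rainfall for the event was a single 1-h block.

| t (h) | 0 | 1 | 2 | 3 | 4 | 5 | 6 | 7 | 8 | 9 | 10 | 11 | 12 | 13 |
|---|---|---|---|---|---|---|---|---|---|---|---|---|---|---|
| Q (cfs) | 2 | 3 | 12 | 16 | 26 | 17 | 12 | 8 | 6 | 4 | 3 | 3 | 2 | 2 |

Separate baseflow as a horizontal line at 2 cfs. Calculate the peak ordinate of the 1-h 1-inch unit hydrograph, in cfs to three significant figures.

U_p ≈ 29.9 cfs

Direct runoff: 0.0, 1.0, 10.0, 14.0, 24.0, 15.0, 10.0, 6.0, 4.0, 2.0, 1.0, 1.0, 0.0, 0.0 cfs; ΣQ_DR = 88.00 cfs, peak = 24.0 cfs.
Runoff depth d = ΣQ_DR·Δt / A = 88.00 × 3600 / (0.17 mi²) = 0.8021 in.
The 1-inch UH is the DRH scaled by (1 in)/d, so U_p = 24.0 × 1/0.8021 = 29.9 cfs.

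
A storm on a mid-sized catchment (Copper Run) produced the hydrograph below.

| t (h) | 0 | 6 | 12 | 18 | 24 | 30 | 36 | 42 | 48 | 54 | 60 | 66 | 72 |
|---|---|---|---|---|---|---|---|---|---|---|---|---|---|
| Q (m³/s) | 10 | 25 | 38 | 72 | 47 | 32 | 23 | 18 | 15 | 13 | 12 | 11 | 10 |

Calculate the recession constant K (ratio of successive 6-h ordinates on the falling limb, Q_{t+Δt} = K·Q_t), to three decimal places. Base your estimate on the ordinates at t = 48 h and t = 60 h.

K ≈ 0.894

Using the recession-limb readings at t = 48 h and t = 60 h: Q falls from 15 to 12 m³/s over 2 intervals.
K = (Q₂/Q₁)^(1/2) = (12/15)^(1/2) = 0.894.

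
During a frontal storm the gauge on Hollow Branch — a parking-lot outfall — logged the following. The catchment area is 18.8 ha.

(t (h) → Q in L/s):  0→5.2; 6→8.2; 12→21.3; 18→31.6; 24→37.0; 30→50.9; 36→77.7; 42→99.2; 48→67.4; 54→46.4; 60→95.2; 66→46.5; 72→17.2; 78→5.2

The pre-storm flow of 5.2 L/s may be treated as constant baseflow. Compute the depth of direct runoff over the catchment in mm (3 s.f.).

d ≈ 61.6 mm

Direct runoff: 0.0, 3.0, 16.1, 26.4, 31.8, 45.7, 72.5, 94.0, 62.2, 41.2, 90.0, 41.3, 12.0, 0.0 L/s; ΣQ_DR = 536.2 L/s.
V = ΣQ_DR · Δt = 536.2 × 21600 s = 1.158 × 10^7 L.
Over A = 18.8 ha, depth = V / A = 61.6 mm.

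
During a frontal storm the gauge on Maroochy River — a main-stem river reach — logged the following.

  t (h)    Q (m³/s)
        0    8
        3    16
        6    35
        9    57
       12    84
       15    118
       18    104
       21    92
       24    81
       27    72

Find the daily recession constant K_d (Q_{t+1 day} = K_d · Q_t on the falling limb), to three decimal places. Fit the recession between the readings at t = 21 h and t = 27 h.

Between t = 21 h and t = 27 h the flow falls from 92 to 72 m³/s over 2×3 h = 6 h.
Per-interval ratio K = (72/92)^(1/2) = 0.8847; K_d = K^(24/3) = 0.375.

K_d ≈ 0.375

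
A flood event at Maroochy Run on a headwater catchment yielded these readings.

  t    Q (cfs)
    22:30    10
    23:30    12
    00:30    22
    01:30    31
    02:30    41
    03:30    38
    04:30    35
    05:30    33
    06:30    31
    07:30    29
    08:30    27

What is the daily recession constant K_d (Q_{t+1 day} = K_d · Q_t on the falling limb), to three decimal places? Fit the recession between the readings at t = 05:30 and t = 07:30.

K_d ≈ 0.212

Between t = 05:30 and t = 07:30 the flow falls from 33 to 29 cfs over 2×1 h = 2 h.
Per-interval ratio K = (29/33)^(1/2) = 0.9374; K_d = K^(24/1) = 0.212.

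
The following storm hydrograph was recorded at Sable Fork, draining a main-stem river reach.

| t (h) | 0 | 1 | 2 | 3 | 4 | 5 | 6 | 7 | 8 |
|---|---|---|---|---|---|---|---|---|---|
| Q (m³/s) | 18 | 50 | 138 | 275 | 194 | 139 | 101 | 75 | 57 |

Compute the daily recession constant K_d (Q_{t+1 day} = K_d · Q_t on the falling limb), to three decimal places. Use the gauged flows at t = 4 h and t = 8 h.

Between t = 4 h and t = 8 h the flow falls from 194 to 57 m³/s over 4×1 h = 4 h.
Per-interval ratio K = (57/194)^(1/4) = 0.7362; K_d = K^(24/1) = 0.001.

K_d ≈ 0.001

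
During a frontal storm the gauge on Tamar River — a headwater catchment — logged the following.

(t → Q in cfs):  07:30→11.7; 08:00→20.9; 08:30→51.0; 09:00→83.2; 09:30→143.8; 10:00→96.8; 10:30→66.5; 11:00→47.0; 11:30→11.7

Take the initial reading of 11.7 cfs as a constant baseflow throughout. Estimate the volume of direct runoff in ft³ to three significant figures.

Direct-runoff ordinates (Q − Q_b): 0.0, 9.2, 39.3, 71.5, 132.1, 85.1, 54.8, 35.3, 0.0 cfs.
ΣQ_DR = 427.3 cfs.
With Δt = 0.5 h = 1800 s, V = ΣQ_DR · Δt = 427.3 × 1800 = 7.69 × 10^5 ft³.

V ≈ 7.69 × 10^5 ft³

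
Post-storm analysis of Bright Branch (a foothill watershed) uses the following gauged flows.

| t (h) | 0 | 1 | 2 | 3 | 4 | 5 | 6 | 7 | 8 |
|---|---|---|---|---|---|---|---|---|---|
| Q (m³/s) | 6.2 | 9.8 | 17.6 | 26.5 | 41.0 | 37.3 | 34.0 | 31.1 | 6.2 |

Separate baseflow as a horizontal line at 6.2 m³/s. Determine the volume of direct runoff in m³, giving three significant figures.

V ≈ 5.54 × 10^5 m³

Direct-runoff ordinates (Q − Q_b): 0.0, 3.6, 11.4, 20.3, 34.8, 31.1, 27.8, 24.9, 0.0 m³/s.
ΣQ_DR = 153.9 m³/s.
With Δt = 1 h = 3600 s, V = ΣQ_DR · Δt = 153.9 × 3600 = 5.54 × 10^5 m³.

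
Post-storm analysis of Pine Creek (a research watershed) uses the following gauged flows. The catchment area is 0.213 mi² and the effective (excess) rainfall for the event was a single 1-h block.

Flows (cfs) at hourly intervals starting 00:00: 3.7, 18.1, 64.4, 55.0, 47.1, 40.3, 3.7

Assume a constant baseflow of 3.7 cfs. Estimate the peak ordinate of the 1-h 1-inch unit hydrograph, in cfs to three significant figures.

Direct runoff: 0.0, 14.4, 60.7, 51.3, 43.4, 36.6, 0.0 cfs; ΣQ_DR = 206.4 cfs, peak = 60.7 cfs.
Runoff depth d = ΣQ_DR·Δt / A = 206.4 × 3600 / (0.213 mi²) = 1.502 in.
The 1-inch UH is the DRH scaled by (1 in)/d, so U_p = 60.7 × 1/1.502 = 40.4 cfs.

U_p ≈ 40.4 cfs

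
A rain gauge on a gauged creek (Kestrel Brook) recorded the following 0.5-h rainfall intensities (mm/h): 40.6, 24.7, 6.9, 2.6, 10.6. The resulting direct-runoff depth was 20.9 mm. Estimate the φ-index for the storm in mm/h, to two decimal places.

Only the 2 blocks with intensity above φ contribute runoff: 40.6, 24.7 mm/h.
Σ(I−φ)·Δt = d  ⇒  (40.6+24.7 − 2φ)·0.5 = 20.9
φ = (65.30 − 20.9/0.5) / 2 = 11.75 mm/h.

φ ≈ 11.75 mm/h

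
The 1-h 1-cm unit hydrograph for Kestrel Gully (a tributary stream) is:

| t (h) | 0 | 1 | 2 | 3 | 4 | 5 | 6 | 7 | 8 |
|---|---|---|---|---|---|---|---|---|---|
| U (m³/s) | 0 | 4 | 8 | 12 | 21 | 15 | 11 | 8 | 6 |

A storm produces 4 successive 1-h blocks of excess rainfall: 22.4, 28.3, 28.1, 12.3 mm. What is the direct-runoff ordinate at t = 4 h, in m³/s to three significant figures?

Q ≈ 108 m³/s

By discrete convolution, Q_j = Σ (P_i / 10 mm) · U_{j−i}.
At t = 4 h (j=4): Q = (22.4/10)·21 + (28.3/10)·12 + (28.1/10)·8 + (12.3/10)·4 = 108 m³/s.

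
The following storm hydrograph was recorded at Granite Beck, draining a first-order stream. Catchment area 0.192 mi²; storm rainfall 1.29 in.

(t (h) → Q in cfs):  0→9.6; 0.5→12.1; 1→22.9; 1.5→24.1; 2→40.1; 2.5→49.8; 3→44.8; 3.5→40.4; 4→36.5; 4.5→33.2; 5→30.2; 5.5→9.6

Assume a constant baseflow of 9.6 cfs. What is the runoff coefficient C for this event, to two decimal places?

C ≈ 0.74

ΣQ_DR = 238.1 cfs; V = ΣQ_DR·Δt = 4.286 × 10^5 ft³.
Runoff depth d = V / A = 0.9608 in.
C = d / P = 0.9608 / 1.29 = 0.74.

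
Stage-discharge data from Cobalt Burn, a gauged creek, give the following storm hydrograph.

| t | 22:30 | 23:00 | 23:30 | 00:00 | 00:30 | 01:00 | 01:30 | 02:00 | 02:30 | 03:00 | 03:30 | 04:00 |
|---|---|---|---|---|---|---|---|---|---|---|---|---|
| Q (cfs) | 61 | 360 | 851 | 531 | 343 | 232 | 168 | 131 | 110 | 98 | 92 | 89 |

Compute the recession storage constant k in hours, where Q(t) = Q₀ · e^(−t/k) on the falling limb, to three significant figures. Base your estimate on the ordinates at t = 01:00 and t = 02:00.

k ≈ 1.75 h

On the falling limb, Q drops from 232 to 131 cfs between t = 01:00 and t = 02:00 (Δt = 1 h).
k = −Δt / ln(Q₂/Q₁) = −1 / ln(131/232) = 1.75 h.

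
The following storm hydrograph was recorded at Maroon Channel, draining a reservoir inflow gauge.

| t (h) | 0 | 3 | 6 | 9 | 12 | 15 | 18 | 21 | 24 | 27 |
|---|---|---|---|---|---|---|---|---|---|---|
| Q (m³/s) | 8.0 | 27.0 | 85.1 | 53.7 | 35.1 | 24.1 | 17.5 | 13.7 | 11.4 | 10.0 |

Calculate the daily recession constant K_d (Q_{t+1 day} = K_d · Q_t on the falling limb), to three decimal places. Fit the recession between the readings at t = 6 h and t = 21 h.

K_d ≈ 0.054

Between t = 6 h and t = 21 h the flow falls from 85.1 to 13.7 m³/s over 5×3 h = 15 h.
Per-interval ratio K = (13.7/85.1)^(1/5) = 0.6940; K_d = K^(24/3) = 0.054.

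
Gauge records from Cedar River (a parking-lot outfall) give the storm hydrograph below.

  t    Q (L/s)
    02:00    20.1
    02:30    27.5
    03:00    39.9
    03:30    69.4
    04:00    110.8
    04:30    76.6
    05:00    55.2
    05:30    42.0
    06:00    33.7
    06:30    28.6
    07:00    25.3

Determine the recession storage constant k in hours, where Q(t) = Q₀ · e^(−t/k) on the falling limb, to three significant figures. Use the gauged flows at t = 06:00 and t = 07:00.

On the falling limb, Q drops from 33.7 to 25.3 L/s between t = 06:00 and t = 07:00 (Δt = 1 h).
k = −Δt / ln(Q₂/Q₁) = −1 / ln(25.3/33.7) = 3.49 h.

k ≈ 3.49 h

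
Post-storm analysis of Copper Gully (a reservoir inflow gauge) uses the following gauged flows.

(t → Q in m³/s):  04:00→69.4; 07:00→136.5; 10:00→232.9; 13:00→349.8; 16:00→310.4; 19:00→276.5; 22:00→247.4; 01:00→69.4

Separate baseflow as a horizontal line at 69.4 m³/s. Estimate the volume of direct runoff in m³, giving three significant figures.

V ≈ 1.23 × 10^7 m³

Direct-runoff ordinates (Q − Q_b): 0.0, 67.1, 163.5, 280.4, 241.0, 207.1, 178.0, 0.0 m³/s.
ΣQ_DR = 1137 m³/s.
With Δt = 3 h = 10800 s, V = ΣQ_DR · Δt = 1137 × 10800 = 1.23 × 10^7 m³.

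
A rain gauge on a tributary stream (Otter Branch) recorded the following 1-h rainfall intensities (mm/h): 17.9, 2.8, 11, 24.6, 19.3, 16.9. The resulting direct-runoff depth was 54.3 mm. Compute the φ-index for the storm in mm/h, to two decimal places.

φ ≈ 7.08 mm/h

Only the 5 blocks with intensity above φ contribute runoff: 17.9, 11, 24.6, 19.3, 16.9 mm/h.
Σ(I−φ)·Δt = d  ⇒  (17.9+11+24.6+19.3+16.9 − 5φ)·1 = 54.3
φ = (89.70 − 54.3/1) / 5 = 7.08 mm/h.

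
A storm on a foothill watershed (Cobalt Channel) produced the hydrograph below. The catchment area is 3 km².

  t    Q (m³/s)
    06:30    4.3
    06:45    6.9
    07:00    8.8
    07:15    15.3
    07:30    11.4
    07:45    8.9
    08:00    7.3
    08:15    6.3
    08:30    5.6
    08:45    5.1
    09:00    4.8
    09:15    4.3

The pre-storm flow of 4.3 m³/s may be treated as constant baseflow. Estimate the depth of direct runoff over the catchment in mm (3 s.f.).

Direct runoff: 0.0, 2.6, 4.5, 11.0, 7.1, 4.6, 3.0, 2.0, 1.3, 0.8, 0.5, 0.0 m³/s; ΣQ_DR = 37.40 m³/s.
V = ΣQ_DR · Δt = 37.40 × 900 s = 33660 m³.
Over A = 3 km², depth = V / A = 11.2 mm.

d ≈ 11.2 mm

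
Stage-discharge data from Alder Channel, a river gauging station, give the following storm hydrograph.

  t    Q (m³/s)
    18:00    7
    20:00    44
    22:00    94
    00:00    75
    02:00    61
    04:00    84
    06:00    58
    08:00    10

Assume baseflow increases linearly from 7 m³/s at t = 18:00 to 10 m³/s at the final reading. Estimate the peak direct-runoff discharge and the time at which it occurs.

Subtracting baseflow gives direct-runoff ordinates: 0.00, 36.57, 86.14, 66.71, 52.29, 74.86, 48.43, 0.00 m³/s.
The maximum is 86.14 m³/s, occurring at the reading for t = 22:00.

Q_p = 86.14 m³/s at t = 22:00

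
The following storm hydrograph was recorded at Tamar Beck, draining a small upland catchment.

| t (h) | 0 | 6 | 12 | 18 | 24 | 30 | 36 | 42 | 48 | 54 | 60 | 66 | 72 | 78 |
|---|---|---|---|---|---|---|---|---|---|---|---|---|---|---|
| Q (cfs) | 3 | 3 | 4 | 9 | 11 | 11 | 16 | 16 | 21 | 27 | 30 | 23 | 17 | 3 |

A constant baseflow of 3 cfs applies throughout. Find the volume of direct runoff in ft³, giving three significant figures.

Direct-runoff ordinates (Q − Q_b): 0.0, 0.0, 1.0, 6.0, 8.0, 8.0, 13.0, 13.0, 18.0, 24.0, 27.0, 20.0, 14.0, 0.0 cfs.
ΣQ_DR = 152.0 cfs.
With Δt = 6 h = 21600 s, V = ΣQ_DR · Δt = 152.0 × 21600 = 3.28 × 10^6 ft³.

V ≈ 3.28 × 10^6 ft³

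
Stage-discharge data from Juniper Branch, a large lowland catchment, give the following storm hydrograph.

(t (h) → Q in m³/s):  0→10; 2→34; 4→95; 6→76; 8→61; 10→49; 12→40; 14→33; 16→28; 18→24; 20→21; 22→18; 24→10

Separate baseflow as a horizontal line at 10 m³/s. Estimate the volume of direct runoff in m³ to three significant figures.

Direct-runoff ordinates (Q − Q_b): 0.0, 24.0, 85.0, 66.0, 51.0, 39.0, 30.0, 23.0, 18.0, 14.0, 11.0, 8.0, 0.0 m³/s.
ΣQ_DR = 369.0 m³/s.
With Δt = 2 h = 7200 s, V = ΣQ_DR · Δt = 369.0 × 7200 = 2.66 × 10^6 m³.

V ≈ 2.66 × 10^6 m³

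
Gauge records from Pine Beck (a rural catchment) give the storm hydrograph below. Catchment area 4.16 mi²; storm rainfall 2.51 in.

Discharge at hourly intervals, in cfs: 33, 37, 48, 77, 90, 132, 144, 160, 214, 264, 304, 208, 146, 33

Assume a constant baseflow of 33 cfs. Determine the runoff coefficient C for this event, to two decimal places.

ΣQ_DR = 1428 cfs; V = ΣQ_DR·Δt = 5.141 × 10^6 ft³.
Runoff depth d = V / A = 0.5319 in.
C = d / P = 0.5319 / 2.51 = 0.21.

C ≈ 0.21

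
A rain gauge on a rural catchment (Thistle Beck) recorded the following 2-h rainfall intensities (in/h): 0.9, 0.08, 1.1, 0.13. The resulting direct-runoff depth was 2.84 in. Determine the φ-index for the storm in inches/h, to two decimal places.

φ ≈ 0.29 in/h

Only the 2 blocks with intensity above φ contribute runoff: 0.9, 1.1 in/h.
Σ(I−φ)·Δt = d  ⇒  (0.9+1.1 − 2φ)·2 = 2.84
φ = (2.000 − 2.84/2) / 2 = 0.29 in/h.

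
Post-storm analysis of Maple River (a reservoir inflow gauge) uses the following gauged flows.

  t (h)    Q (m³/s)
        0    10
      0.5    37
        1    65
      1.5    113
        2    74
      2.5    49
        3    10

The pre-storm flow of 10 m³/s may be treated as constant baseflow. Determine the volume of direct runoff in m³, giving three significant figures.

Direct-runoff ordinates (Q − Q_b): 0.0, 27.0, 55.0, 103.0, 64.0, 39.0, 0.0 m³/s.
ΣQ_DR = 288.0 m³/s.
With Δt = 0.5 h = 1800 s, V = ΣQ_DR · Δt = 288.0 × 1800 = 5.18 × 10^5 m³.

V ≈ 5.18 × 10^5 m³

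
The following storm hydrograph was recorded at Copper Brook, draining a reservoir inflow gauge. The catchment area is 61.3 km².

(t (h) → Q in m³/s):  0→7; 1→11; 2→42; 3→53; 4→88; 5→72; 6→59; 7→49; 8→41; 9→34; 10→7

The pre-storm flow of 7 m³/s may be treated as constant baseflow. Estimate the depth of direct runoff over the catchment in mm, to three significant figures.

Direct runoff: 0.0, 4.0, 35.0, 46.0, 81.0, 65.0, 52.0, 42.0, 34.0, 27.0, 0.0 m³/s; ΣQ_DR = 386.0 m³/s.
V = ΣQ_DR · Δt = 386.0 × 3600 s = 1.390 × 10^6 m³.
Over A = 61.3 km², depth = V / A = 22.7 mm.

d ≈ 22.7 mm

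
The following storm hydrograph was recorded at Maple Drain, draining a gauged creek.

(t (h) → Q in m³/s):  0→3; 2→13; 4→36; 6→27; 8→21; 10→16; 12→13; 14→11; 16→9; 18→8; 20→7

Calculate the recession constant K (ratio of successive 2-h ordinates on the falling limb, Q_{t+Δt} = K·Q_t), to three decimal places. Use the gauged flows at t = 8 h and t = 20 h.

Using the recession-limb readings at t = 8 h and t = 20 h: Q falls from 21 to 7 m³/s over 6 intervals.
K = (Q₂/Q₁)^(1/6) = (7/21)^(1/6) = 0.833.

K ≈ 0.833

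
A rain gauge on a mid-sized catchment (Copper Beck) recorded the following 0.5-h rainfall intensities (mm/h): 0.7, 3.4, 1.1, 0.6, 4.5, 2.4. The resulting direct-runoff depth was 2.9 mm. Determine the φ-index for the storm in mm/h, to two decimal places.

Only the 3 blocks with intensity above φ contribute runoff: 3.4, 4.5, 2.4 mm/h.
Σ(I−φ)·Δt = d  ⇒  (3.4+4.5+2.4 − 3φ)·0.5 = 2.9
φ = (10.30 − 2.9/0.5) / 3 = 1.50 mm/h.

φ ≈ 1.50 mm/h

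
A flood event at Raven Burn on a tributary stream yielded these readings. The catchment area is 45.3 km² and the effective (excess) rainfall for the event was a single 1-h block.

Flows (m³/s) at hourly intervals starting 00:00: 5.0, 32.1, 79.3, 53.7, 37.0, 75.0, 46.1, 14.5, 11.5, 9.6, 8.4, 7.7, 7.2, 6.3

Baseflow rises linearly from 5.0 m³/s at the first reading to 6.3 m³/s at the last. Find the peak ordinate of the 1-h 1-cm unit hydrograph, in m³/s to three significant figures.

Direct runoff: 0.00, 27.00, 74.10, 48.40, 31.60, 69.50, 40.50, 8.80, 5.70, 3.70, 2.40, 1.60, 1.00, 0.00 m³/s; ΣQ_DR = 314.3 m³/s, peak = 74.10 m³/s.
Runoff depth d = ΣQ_DR·Δt / A = 314.3 × 3600 / (45.3 km²) = 24.98 mm.
The 1-cm UH is the DRH scaled by (10 mm)/d, so U_p = 74.10 × 10/24.98 = 29.7 m³/s.

U_p ≈ 29.7 m³/s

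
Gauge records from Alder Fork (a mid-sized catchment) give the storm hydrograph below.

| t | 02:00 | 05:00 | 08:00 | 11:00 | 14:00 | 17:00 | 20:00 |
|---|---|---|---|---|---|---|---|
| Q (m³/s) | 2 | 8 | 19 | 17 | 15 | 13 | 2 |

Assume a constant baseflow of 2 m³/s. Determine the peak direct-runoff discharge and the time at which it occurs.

Q_p = 17.0 m³/s at t = 08:00

Subtracting baseflow gives direct-runoff ordinates: 0.0, 6.0, 17.0, 15.0, 13.0, 11.0, 0.0 m³/s.
The maximum is 17.0 m³/s, occurring at the reading for t = 08:00.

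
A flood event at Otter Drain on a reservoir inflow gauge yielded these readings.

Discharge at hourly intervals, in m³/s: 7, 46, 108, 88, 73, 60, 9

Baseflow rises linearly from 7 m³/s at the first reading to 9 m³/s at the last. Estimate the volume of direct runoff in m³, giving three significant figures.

Direct-runoff ordinates (Q − Q_b): 0.00, 38.67, 100.33, 80.00, 64.67, 51.33, 0.00 m³/s.
ΣQ_DR = 335.0 m³/s.
With Δt = 1 h = 3600 s, V = ΣQ_DR · Δt = 335.0 × 3600 = 1.21 × 10^6 m³.

V ≈ 1.21 × 10^6 m³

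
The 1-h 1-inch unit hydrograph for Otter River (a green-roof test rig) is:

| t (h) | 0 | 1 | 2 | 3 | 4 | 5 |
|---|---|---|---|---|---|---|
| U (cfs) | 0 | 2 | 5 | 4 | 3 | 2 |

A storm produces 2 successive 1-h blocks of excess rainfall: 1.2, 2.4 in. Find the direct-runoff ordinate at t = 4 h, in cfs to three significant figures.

By discrete convolution, Q_j = Σ (P_i / 1 in) · U_{j−i}.
At t = 4 h (j=4): Q = (1.2/1)·3 + (2.4/1)·4 = 13.2 cfs.

Q ≈ 13.2 cfs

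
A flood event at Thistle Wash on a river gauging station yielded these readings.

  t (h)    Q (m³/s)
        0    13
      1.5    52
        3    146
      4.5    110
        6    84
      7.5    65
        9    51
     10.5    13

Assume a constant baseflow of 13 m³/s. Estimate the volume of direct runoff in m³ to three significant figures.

V ≈ 2.32 × 10^6 m³

Direct-runoff ordinates (Q − Q_b): 0.0, 39.0, 133.0, 97.0, 71.0, 52.0, 38.0, 0.0 m³/s.
ΣQ_DR = 430.0 m³/s.
With Δt = 1.5 h = 5400 s, V = ΣQ_DR · Δt = 430.0 × 5400 = 2.32 × 10^6 m³.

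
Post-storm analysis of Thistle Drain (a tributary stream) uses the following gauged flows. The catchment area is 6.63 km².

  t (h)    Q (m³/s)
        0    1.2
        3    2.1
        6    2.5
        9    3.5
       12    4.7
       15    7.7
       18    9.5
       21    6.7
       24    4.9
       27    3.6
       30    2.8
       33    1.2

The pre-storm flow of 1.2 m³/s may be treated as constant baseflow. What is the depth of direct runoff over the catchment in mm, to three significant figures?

d ≈ 58.6 mm

Direct runoff: 0.0, 0.9, 1.3, 2.3, 3.5, 6.5, 8.3, 5.5, 3.7, 2.4, 1.6, 0.0 m³/s; ΣQ_DR = 36.00 m³/s.
V = ΣQ_DR · Δt = 36.00 × 10800 s = 3.888 × 10^5 m³.
Over A = 6.63 km², depth = V / A = 58.6 mm.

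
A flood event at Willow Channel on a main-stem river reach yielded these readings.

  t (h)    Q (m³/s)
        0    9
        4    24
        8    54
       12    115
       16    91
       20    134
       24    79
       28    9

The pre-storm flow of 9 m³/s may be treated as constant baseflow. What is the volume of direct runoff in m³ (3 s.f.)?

V ≈ 6.38 × 10^6 m³

Direct-runoff ordinates (Q − Q_b): 0.0, 15.0, 45.0, 106.0, 82.0, 125.0, 70.0, 0.0 m³/s.
ΣQ_DR = 443.0 m³/s.
With Δt = 4 h = 14400 s, V = ΣQ_DR · Δt = 443.0 × 14400 = 6.38 × 10^6 m³.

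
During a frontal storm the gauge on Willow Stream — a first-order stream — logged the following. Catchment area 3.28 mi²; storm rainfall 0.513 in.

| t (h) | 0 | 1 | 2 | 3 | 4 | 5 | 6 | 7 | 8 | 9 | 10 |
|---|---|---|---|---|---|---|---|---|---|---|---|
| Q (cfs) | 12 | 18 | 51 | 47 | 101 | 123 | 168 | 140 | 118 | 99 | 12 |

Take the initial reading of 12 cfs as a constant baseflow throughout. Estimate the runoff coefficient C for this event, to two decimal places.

ΣQ_DR = 757.0 cfs; V = ΣQ_DR·Δt = 2.725 × 10^6 ft³.
Runoff depth d = V / A = 0.3576 in.
C = d / P = 0.3576 / 0.513 = 0.70.

C ≈ 0.70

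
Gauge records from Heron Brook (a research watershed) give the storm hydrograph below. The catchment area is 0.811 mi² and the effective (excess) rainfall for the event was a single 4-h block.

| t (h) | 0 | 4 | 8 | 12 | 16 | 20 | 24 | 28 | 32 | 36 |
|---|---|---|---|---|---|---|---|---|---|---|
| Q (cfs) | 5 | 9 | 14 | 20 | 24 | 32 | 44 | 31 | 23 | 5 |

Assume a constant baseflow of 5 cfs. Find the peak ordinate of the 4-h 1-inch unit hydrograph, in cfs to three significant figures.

Direct runoff: 0.0, 4.0, 9.0, 15.0, 19.0, 27.0, 39.0, 26.0, 18.0, 0.0 cfs; ΣQ_DR = 157.0 cfs, peak = 39.0 cfs.
Runoff depth d = ΣQ_DR·Δt / A = 157.0 × 14400 / (0.811 mi²) = 1.200 in.
The 1-inch UH is the DRH scaled by (1 in)/d, so U_p = 39.0 × 1/1.200 = 32.5 cfs.

U_p ≈ 32.5 cfs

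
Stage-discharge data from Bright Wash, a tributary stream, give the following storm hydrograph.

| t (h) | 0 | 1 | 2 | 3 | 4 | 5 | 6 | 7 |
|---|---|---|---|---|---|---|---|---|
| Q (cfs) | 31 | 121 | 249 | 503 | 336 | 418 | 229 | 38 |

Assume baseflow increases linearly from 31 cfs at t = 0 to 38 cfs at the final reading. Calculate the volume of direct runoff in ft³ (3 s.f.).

Direct-runoff ordinates (Q − Q_b): 0.00, 89.00, 216.00, 469.00, 301.00, 382.00, 192.00, 0.00 cfs.
ΣQ_DR = 1649 cfs.
With Δt = 1 h = 3600 s, V = ΣQ_DR · Δt = 1649 × 3600 = 5.94 × 10^6 ft³.

V ≈ 5.94 × 10^6 ft³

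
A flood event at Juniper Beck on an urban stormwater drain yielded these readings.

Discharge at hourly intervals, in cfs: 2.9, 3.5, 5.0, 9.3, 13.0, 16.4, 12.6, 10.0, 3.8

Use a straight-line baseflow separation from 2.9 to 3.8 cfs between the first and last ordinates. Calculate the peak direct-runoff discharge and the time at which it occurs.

Subtracting baseflow gives direct-runoff ordinates: 0.00, 0.49, 1.88, 6.06, 9.65, 12.94, 9.03, 6.31, 0.00 cfs.
The maximum is 12.94 cfs, occurring at the reading for t = 5 h.

Q_p = 12.94 cfs at t = 5 h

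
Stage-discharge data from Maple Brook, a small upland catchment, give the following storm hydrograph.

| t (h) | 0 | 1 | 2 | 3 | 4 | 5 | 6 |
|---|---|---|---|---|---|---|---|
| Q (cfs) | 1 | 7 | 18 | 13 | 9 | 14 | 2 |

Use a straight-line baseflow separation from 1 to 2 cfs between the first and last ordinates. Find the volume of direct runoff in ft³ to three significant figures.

V ≈ 1.93 × 10^5 ft³

Direct-runoff ordinates (Q − Q_b): 0.00, 5.83, 16.67, 11.50, 7.33, 12.17, 0.00 cfs.
ΣQ_DR = 53.50 cfs.
With Δt = 1 h = 3600 s, V = ΣQ_DR · Δt = 53.50 × 3600 = 1.93 × 10^5 ft³.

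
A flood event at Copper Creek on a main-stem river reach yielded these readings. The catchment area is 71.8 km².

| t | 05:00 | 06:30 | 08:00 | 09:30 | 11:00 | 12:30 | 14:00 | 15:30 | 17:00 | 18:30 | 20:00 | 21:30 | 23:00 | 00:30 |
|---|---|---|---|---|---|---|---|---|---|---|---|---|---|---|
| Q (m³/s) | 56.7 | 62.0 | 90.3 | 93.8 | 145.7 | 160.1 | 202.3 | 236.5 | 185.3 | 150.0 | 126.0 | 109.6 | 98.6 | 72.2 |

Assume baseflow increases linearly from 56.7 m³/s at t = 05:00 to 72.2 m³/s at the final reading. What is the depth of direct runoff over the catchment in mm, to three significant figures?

Direct runoff: 0.00, 4.11, 31.22, 33.52, 84.23, 97.44, 138.45, 171.45, 119.06, 82.57, 57.38, 39.78, 27.59, 0.00 m³/s; ΣQ_DR = 886.8 m³/s.
V = ΣQ_DR · Δt = 886.8 × 5400 s = 4.789 × 10^6 m³.
Over A = 71.8 km², depth = V / A = 66.7 mm.

d ≈ 66.7 mm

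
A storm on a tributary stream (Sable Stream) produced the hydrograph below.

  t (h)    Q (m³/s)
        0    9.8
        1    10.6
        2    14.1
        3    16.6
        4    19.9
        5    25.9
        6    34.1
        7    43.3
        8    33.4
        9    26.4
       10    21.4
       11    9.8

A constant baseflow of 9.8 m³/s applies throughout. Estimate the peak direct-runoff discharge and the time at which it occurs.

Q_p = 33.5 m³/s at t = 7 h

Subtracting baseflow gives direct-runoff ordinates: 0.0, 0.8, 4.3, 6.8, 10.1, 16.1, 24.3, 33.5, 23.6, 16.6, 11.6, 0.0 m³/s.
The maximum is 33.5 m³/s, occurring at the reading for t = 7 h.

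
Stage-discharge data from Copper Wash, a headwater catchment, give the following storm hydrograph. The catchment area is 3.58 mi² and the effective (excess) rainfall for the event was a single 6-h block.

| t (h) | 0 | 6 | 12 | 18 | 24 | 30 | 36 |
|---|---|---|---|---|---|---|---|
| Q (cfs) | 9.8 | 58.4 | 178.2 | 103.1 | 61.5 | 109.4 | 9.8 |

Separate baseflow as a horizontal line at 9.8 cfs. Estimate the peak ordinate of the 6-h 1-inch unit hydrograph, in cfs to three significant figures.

Direct runoff: 0.0, 48.6, 168.4, 93.3, 51.7, 99.6, 0.0 cfs; ΣQ_DR = 461.6 cfs, peak = 168.4 cfs.
Runoff depth d = ΣQ_DR·Δt / A = 461.6 × 21600 / (3.58 mi²) = 1.199 in.
The 1-inch UH is the DRH scaled by (1 in)/d, so U_p = 168.4 × 1/1.199 = 140 cfs.

U_p ≈ 140 cfs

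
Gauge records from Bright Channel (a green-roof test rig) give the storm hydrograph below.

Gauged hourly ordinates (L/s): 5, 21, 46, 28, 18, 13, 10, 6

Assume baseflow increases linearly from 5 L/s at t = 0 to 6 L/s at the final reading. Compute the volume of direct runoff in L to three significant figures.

Direct-runoff ordinates (Q − Q_b): 0.00, 15.86, 40.71, 22.57, 12.43, 7.29, 4.14, 0.00 L/s.
ΣQ_DR = 103.0 L/s.
With Δt = 1 h = 3600 s, V = ΣQ_DR · Δt = 103.0 × 3600 = 3.71 × 10^5 L.

V ≈ 3.71 × 10^5 L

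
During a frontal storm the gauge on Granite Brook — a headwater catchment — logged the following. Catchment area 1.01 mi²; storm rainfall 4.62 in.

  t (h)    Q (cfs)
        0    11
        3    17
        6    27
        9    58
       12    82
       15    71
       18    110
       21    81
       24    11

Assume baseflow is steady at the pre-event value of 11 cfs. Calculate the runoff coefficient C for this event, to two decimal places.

ΣQ_DR = 369.0 cfs; V = ΣQ_DR·Δt = 3.985 × 10^6 ft³.
Runoff depth d = V / A = 1.698 in.
C = d / P = 1.698 / 4.62 = 0.37.

C ≈ 0.37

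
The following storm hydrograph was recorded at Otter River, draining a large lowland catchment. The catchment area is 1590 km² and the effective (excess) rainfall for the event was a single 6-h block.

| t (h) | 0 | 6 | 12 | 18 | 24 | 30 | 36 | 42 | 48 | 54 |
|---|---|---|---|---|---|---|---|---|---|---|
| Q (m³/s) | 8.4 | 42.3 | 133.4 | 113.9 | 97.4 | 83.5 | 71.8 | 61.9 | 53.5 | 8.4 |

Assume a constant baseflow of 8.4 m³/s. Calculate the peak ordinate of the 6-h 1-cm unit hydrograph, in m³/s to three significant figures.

Direct runoff: 0.0, 33.9, 125.0, 105.5, 89.0, 75.1, 63.4, 53.5, 45.1, 0.0 m³/s; ΣQ_DR = 590.5 m³/s, peak = 125.0 m³/s.
Runoff depth d = ΣQ_DR·Δt / A = 590.5 × 21600 / (1590 km²) = 8.022 mm.
The 1-cm UH is the DRH scaled by (10 mm)/d, so U_p = 125.0 × 10/8.022 = 156 m³/s.

U_p ≈ 156 m³/s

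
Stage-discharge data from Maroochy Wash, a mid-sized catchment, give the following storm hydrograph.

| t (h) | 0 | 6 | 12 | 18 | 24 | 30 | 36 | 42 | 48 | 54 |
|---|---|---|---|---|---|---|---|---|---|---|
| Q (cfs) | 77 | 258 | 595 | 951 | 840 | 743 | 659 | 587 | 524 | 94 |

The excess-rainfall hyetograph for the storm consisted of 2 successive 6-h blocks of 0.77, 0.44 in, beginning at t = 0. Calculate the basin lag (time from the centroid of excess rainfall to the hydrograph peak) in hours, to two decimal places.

t_L ≈ 12.82 h

Centroid of excess rainfall: t_c = Σ P_i·t̄_i / ΣP_i = 5.1818 h (block centres at 3, 9 h).
Hydrograph peak occurs at t = 18 h, so basin lag t_L = 18 − 5.1818 = 12.82 h.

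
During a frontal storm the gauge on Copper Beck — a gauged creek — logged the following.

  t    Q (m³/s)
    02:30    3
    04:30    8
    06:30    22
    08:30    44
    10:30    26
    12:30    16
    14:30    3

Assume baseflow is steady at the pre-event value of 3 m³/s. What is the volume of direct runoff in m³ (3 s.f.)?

V ≈ 7.27 × 10^5 m³

Direct-runoff ordinates (Q − Q_b): 0.0, 5.0, 19.0, 41.0, 23.0, 13.0, 0.0 m³/s.
ΣQ_DR = 101.0 m³/s.
With Δt = 2 h = 7200 s, V = ΣQ_DR · Δt = 101.0 × 7200 = 7.27 × 10^5 m³.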